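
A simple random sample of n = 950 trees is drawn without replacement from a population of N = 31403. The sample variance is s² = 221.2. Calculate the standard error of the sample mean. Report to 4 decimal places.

0.4752

Under SRS without replacement, Var(ȳ) = (1 − f)·s²/n with f = n/N = 950/31403 = 0.03025189.
Var(ȳ) = (1 − 0.03025189)·221.2/950 = 0.96974811·0.23284211 = 0.22579819.
SE(ȳ) = √(0.22579819) = 0.4752.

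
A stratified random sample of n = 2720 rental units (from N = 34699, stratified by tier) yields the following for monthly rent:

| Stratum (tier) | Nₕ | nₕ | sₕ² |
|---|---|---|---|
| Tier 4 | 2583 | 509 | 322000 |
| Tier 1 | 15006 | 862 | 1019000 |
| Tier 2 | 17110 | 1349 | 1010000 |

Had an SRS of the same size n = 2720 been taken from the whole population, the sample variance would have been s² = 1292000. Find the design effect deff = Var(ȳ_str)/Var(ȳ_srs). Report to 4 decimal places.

0.8655

Var(ȳ_str) = Σ Wₕ²(1−fₕ)sₕ²/nₕ with Wₕ = Nₕ/34699:
  Tier 4: (2583/34699)²·(1−509/2583)·322000/509 = 2.8147338
  Tier 1: (15006/34699)²·(1−862/15006)·1019000/862 = 208.38679
  Tier 2: (17110/34699)²·(1−1349/17110)·1010000/1349 = 167.69082
  → Var(ȳ_str) = 378.89234.
Var(ȳ_srs) = (1 − 2720/34699)·1292000/2720 = 437.7655.
deff = 378.89234 / 437.7655 = 0.8655.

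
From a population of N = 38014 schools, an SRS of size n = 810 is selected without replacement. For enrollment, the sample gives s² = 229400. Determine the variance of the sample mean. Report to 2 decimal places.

Under SRS without replacement, Var(ȳ) = (1 − f)·s²/n with f = n/N = 810/38014 = 0.02130794.
Var(ȳ) = (1 − 0.02130794)·229400/810 = 0.97869206·283.20988 = 277.17526.

277.18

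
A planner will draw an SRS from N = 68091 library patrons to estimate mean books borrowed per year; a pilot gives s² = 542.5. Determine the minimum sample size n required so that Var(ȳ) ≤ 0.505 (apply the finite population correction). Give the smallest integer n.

1058

Without fpc, n₀ = s²/D = 542.5/0.505 = 1074.2574.
With fpc, (1 − n/N)·s²/n ≤ D requires n ≥ n₀/(1 + n₀/N) = 1074.2574/(1 + 1074.2574/68091) = 1057.5723.
Rounding up, n = 1058.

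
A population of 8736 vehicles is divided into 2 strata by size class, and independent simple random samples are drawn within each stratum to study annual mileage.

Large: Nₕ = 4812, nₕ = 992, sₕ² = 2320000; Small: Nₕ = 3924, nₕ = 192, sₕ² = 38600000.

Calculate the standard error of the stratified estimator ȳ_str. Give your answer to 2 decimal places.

197.84

Var(ȳ_str) = Σₕ Wₕ²(1 − fₕ)sₕ²/nₕ with Wₕ = Nₕ/N, N = 8736.
Large: Wₕ = 0.55082418; term = 0.55082418²·(1 − 0.20615129)·2320000/992 = 563.30038.
Small: Wₕ = 0.44917582; term = 0.44917582²·(1 − 0.04892966)·38600000/192 = 38577.267.
Sum = 39140.567.
SE = √(39140.567) = 197.84.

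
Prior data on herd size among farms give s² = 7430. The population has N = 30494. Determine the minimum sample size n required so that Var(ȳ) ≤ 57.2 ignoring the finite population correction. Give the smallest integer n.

Without fpc, n₀ = s²/D = 7430/57.2 = 129.8951.
Rounding up, n = 130.

130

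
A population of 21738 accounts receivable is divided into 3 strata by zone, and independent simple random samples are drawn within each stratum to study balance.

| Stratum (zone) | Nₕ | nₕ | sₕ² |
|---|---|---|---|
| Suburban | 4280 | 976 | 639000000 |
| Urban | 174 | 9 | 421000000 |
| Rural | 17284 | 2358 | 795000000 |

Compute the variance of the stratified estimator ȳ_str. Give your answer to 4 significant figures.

206500

Var(ȳ_str) = Σₕ Wₕ²(1 − fₕ)sₕ²/nₕ with Wₕ = Nₕ/N, N = 21738.
Suburban: Wₕ = 0.19689024; term = 0.19689024²·(1 − 0.22803738)·639000000/976 = 19592.763.
Urban: Wₕ = 0.00800442; term = 0.00800442²·(1 − 0.05172414)·421000000/9 = 2842.0624.
Rural: Wₕ = 0.79510535; term = 0.79510535²·(1 − 0.13642675)·795000000/2358 = 184065.27.
Sum = 206500.1.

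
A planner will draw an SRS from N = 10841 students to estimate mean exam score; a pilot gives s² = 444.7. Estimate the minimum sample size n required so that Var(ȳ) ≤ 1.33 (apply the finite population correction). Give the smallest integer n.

325

Without fpc, n₀ = s²/D = 444.7/1.33 = 334.3609.
With fpc, (1 − n/N)·s²/n ≤ D requires n ≥ n₀/(1 + n₀/N) = 334.3609/(1 + 334.3609/10841) = 324.3570.
Rounding up, n = 325.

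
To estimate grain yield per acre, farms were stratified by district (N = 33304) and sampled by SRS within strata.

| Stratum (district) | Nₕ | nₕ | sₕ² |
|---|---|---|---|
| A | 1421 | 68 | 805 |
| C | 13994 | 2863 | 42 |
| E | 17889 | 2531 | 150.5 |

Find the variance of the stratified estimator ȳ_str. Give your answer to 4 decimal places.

0.0373

Var(ȳ_str) = Σₕ Wₕ²(1 − fₕ)sₕ²/nₕ with Wₕ = Nₕ/N, N = 33304.
A: Wₕ = 0.04266755; term = 0.04266755²·(1 − 0.04785362)·805/68 = 0.020520411.
C: Wₕ = 0.42018977; term = 0.42018977²·(1 − 0.20458768)·42/2863 = 0.0020602086.
E: Wₕ = 0.53714269; term = 0.53714269²·(1 − 0.14148359)·150.5/2531 = 0.014728967.
Sum = 0.037309587.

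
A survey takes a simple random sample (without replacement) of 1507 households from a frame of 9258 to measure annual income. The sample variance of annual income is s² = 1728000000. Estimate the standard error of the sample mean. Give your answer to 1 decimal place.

Under SRS without replacement, Var(ȳ) = (1 − f)·s²/n with f = n/N = 1507/9258 = 0.16277814.
Var(ȳ) = (1 − 0.16277814)·1728000000/1507 = 0.83722186·1.146649 × 10^6 = 959999.59.
SE(ȳ) = √(959999.59) = 979.8.

979.8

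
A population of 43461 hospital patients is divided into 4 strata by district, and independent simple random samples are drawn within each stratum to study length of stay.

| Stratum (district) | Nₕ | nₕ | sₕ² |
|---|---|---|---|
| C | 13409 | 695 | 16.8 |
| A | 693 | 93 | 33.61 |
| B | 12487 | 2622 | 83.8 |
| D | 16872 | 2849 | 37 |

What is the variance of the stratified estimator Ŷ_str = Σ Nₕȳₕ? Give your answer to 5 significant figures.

1.1281 × 10^7

Var(Ŷ_str) = Σₕ Nₕ²(1 − fₕ)sₕ²/nₕ.
C: 13409²·(1 − 695/13409)·16.8/695 = 4.1210044 × 10^6.
A: 693²·(1 − 93/693)·33.61/93 = 150269.23.
B: 12487²·(1 − 2622/12487)·83.8/2622 = 3.9370101 × 10^6.
D: 16872²·(1 − 2849/16872)·37/2849 = 3.0726761 × 10^6.
Sum = 1.128096 × 10^7.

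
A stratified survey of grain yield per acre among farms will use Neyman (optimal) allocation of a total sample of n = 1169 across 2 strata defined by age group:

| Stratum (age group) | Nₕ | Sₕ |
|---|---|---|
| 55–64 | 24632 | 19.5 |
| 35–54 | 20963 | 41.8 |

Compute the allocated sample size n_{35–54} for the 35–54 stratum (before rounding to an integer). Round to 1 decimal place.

755.1

Neyman allocation: nₕ = n·NₕSₕ / Σⱼ NⱼSⱼ.
Σ NⱼSⱼ = 24632·19.5 + 20963·41.8 = 1.3565774 × 10^6.
n_{35–54} = 1169·20963·41.8 / (1.3565774 × 10^6) = 755.1.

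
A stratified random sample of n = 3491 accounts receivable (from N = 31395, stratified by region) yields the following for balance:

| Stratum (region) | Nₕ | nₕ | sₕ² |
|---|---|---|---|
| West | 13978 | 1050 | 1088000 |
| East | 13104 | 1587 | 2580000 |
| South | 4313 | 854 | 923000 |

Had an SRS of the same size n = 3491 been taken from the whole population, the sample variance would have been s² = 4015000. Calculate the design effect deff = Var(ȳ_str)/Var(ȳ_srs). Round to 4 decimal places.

0.4454

Var(ȳ_str) = Σ Wₕ²(1−fₕ)sₕ²/nₕ with Wₕ = Nₕ/31395:
  West: (13978/31395)²·(1−1050/13978)·1088000/1050 = 189.97436
  East: (13104/31395)²·(1−1587/13104)·2580000/1587 = 248.92302
  South: (4313/31395)²·(1−854/4313)·923000/854 = 16.358854
  → Var(ȳ_str) = 455.25623.
Var(ȳ_srs) = (1 − 3491/31395)·4015000/3491 = 1022.2137.
deff = 455.25623 / 1022.2137 = 0.4454.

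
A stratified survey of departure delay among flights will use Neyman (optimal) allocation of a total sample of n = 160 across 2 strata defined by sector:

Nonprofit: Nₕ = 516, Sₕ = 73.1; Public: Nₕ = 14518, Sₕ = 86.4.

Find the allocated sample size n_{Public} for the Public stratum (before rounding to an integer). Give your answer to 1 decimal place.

Neyman allocation: nₕ = n·NₕSₕ / Σⱼ NⱼSⱼ.
Σ NⱼSⱼ = 516·73.1 + 14518·86.4 = 1.2920748 × 10^6.
n_{Public} = 160·14518·86.4 / (1.2920748 × 10^6) = 155.3.

155.3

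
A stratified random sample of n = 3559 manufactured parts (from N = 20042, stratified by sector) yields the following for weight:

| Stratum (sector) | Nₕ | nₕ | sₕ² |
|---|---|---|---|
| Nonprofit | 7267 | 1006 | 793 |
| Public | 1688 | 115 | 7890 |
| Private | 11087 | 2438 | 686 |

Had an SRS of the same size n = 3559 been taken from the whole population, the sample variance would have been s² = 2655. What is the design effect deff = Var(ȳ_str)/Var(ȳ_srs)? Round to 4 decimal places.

Var(ȳ_str) = Σ Wₕ²(1−fₕ)sₕ²/nₕ with Wₕ = Nₕ/20042:
  Nonprofit: (7267/20042)²·(1−1006/7267)·793/1006 = 0.089287766
  Public: (1688/20042)²·(1−115/1688)·7890/115 = 0.45352185
  Private: (11087/20042)²·(1−2438/11087)·686/2438 = 0.067171994
  → Var(ȳ_str) = 0.60998161.
Var(ȳ_srs) = (1 − 3559/20042)·2655/3559 = 0.61352426.
deff = 0.60998161 / 0.61352426 = 0.9942.

0.9942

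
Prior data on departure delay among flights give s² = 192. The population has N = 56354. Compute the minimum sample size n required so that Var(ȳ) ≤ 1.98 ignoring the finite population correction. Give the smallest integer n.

Without fpc, n₀ = s²/D = 192/1.98 = 96.9697.
Rounding up, n = 97.

97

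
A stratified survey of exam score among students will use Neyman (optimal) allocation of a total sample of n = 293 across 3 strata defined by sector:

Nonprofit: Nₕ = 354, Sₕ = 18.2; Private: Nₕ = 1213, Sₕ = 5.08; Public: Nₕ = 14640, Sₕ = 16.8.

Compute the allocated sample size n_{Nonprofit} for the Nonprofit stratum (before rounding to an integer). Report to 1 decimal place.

Neyman allocation: nₕ = n·NₕSₕ / Σⱼ NⱼSⱼ.
Σ NⱼSⱼ = 354·18.2 + 1213·5.08 + 14640·16.8 = 258556.84.
n_{Nonprofit} = 293·354·18.2 / 258556.84 = 7.3.

7.3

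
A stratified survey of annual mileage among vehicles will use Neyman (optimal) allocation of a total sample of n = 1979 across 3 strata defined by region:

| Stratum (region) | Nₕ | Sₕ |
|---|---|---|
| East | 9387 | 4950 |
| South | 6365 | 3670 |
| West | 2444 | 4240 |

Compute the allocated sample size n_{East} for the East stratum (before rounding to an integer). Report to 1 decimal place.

Neyman allocation: nₕ = n·NₕSₕ / Σⱼ NⱼSⱼ.
Σ NⱼSⱼ = 9387·4950 + 6365·3670 + 2444·4240 = 8.018776 × 10^7.
n_{East} = 1979·9387·4950 / (8.018776 × 10^7) = 1146.8.

1146.8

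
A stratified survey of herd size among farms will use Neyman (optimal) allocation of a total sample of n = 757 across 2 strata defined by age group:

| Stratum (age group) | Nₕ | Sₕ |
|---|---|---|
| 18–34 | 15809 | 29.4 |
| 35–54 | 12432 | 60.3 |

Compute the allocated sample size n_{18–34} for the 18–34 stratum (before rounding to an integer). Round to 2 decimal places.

289.72

Neyman allocation: nₕ = n·NₕSₕ / Σⱼ NⱼSⱼ.
Σ NⱼSⱼ = 15809·29.4 + 12432·60.3 = 1.2144342 × 10^6.
n_{18–34} = 757·15809·29.4 / (1.2144342 × 10^6) = 289.72.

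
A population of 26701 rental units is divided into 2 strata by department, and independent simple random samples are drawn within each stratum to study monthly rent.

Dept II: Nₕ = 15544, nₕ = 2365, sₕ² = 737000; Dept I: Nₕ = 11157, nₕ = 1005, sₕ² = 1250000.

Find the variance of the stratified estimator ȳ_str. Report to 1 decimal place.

Var(ȳ_str) = Σₕ Wₕ²(1 − fₕ)sₕ²/nₕ with Wₕ = Nₕ/N, N = 26701.
Dept II: Wₕ = 0.58215048; term = 0.58215048²·(1 − 0.15214874)·737000/2365 = 89.541947.
Dept I: Wₕ = 0.41784952; term = 0.41784952²·(1 − 0.09007798)·1250000/1005 = 197.60045.
Sum = 287.1424.

287.1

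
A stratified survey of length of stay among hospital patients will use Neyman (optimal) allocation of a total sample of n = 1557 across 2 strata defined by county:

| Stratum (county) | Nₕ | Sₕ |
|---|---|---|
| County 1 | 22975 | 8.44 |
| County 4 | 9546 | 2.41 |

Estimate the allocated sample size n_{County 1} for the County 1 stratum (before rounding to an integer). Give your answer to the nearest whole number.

1392

Neyman allocation: nₕ = n·NₕSₕ / Σⱼ NⱼSⱼ.
Σ NⱼSⱼ = 22975·8.44 + 9546·2.41 = 216914.86.
n_{County 1} = 1557·22975·8.44 / 216914.86 = 1392.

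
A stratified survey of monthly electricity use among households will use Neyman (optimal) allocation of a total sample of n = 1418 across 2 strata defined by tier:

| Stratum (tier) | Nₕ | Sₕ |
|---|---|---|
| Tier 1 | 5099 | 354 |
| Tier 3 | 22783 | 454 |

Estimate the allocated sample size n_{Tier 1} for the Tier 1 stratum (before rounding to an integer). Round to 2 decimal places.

Neyman allocation: nₕ = n·NₕSₕ / Σⱼ NⱼSⱼ.
Σ NⱼSⱼ = 5099·354 + 22783·454 = 1.2148528 × 10^7.
n_{Tier 1} = 1418·5099·354 / (1.2148528 × 10^7) = 210.69.

210.69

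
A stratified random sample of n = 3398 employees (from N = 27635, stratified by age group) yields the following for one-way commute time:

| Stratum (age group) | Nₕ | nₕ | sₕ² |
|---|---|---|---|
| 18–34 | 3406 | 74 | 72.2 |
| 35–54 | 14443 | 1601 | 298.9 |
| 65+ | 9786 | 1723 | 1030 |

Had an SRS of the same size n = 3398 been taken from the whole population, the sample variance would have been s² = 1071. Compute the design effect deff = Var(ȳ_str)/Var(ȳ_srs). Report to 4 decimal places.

0.4399

Var(ȳ_str) = Σ Wₕ²(1−fₕ)sₕ²/nₕ with Wₕ = Nₕ/27635:
  18–34: (3406/27635)²·(1−74/3406)·72.2/74 = 0.014498937
  35–54: (14443/27635)²·(1−1601/14443)·298.9/1601 = 0.045342527
  65+: (9786/27635)²·(1−1723/9786)·1030/1723 = 0.061763924
  → Var(ȳ_str) = 0.12160539.
Var(ȳ_srs) = (1 − 3398/27635)·1071/3398 = 0.2764302.
deff = 0.12160539 / 0.2764302 = 0.4399.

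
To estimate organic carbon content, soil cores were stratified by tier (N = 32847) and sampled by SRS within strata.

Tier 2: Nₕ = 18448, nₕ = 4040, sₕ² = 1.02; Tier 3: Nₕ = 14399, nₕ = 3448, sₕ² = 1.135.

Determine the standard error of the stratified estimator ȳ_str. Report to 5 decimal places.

Var(ȳ_str) = Σₕ Wₕ²(1 − fₕ)sₕ²/nₕ with Wₕ = Nₕ/N, N = 32847.
Tier 2: Wₕ = 0.56163424; term = 0.56163424²·(1 − 0.21899393)·1.02/4040 = 6.2198566 × 10^-5.
Tier 3: Wₕ = 0.43836576; term = 0.43836576²·(1 − 0.23946107)·1.135/3448 = 4.8108664 × 10^-5.
Sum = 1.1030723 × 10^-4.
SE = √(1.1030723 × 10^-4) = 0.01050.

0.01050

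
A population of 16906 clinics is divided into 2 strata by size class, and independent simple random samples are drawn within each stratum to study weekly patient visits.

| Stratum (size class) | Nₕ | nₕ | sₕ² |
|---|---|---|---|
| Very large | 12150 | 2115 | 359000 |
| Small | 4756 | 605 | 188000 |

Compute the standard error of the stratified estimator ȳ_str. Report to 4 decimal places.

Var(ȳ_str) = Σₕ Wₕ²(1 − fₕ)sₕ²/nₕ with Wₕ = Nₕ/N, N = 16906.
Very large: Wₕ = 0.71867976; term = 0.71867976²·(1 − 0.17407407)·359000/2115 = 72.409576.
Small: Wₕ = 0.28132024; term = 0.28132024²·(1 − 0.12720774)·188000/605 = 21.464231.
Sum = 93.873807.
SE = √(93.873807) = 9.6888.

9.6888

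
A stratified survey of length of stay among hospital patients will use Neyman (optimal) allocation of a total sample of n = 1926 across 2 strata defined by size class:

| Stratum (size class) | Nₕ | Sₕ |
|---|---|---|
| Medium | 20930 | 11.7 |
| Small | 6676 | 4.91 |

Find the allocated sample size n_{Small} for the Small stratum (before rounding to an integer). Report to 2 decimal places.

Neyman allocation: nₕ = n·NₕSₕ / Σⱼ NⱼSⱼ.
Σ NⱼSⱼ = 20930·11.7 + 6676·4.91 = 277660.16.
n_{Small} = 1926·6676·4.91 / 277660.16 = 227.37.

227.37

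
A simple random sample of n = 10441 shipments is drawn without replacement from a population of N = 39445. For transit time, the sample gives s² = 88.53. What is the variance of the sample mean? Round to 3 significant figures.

Under SRS without replacement, Var(ȳ) = (1 − f)·s²/n with f = n/N = 10441/39445 = 0.26469768.
Var(ȳ) = (1 − 0.26469768)·88.53/10441 = 0.73530232·0.0084790729 = 0.006234682.

0.00623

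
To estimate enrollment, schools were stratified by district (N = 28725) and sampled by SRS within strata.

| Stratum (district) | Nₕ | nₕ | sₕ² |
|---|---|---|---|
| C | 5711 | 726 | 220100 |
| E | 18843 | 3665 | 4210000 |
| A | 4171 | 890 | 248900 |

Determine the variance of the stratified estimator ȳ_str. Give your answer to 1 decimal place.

413.3

Var(ȳ_str) = Σₕ Wₕ²(1 − fₕ)sₕ²/nₕ with Wₕ = Nₕ/N, N = 28725.
C: Wₕ = 0.19881636; term = 0.19881636²·(1 − 0.12712310)·220100/726 = 10.460216.
E: Wₕ = 0.65597911; term = 0.65597911²·(1 − 0.19450194)·4210000/3665 = 398.15543.
A: Wₕ = 0.14520453; term = 0.14520453²·(1 − 0.21337809)·248900/890 = 4.6383256.
Sum = 413.25397.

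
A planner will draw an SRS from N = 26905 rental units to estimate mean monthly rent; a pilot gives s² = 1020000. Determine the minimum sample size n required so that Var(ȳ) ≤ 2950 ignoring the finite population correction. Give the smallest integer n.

346

Without fpc, n₀ = s²/D = 1020000/2950 = 345.7627.
Rounding up, n = 346.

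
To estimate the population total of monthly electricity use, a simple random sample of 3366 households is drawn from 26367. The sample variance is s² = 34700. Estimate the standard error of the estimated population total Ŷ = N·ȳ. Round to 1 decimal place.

Var(Ŷ) = N²·Var(ȳ) = N²·(1 − n/N)·s²/n.
f = 3366/26367 = 0.12765957; Var(ȳ) = 0.87234043·34700/3366 = 8.9929331.
Var(Ŷ) = 26367² · 8.9929331 = 6.2520552 × 10^9.
SE(Ŷ) = √(6.2520552 × 10^9) = 79069.9.

79069.9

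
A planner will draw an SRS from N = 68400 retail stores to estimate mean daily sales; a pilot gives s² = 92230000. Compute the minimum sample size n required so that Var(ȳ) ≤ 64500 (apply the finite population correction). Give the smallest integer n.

Without fpc, n₀ = s²/D = 92230000/64500 = 1429.9225.
With fpc, (1 − n/N)·s²/n ≤ D requires n ≥ n₀/(1 + n₀/N) = 1429.9225/(1 + 1429.9225/68400) = 1400.6417.
Rounding up, n = 1401.

1401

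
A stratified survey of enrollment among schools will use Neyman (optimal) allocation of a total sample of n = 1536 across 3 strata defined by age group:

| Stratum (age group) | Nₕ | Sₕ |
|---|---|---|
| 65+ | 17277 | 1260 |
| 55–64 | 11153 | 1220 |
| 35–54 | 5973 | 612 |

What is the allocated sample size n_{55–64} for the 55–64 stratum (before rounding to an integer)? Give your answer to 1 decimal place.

535.5

Neyman allocation: nₕ = n·NₕSₕ / Σⱼ NⱼSⱼ.
Σ NⱼSⱼ = 17277·1260 + 11153·1220 + 5973·612 = 3.9031156 × 10^7.
n_{55–64} = 1536·11153·1220 / (3.9031156 × 10^7) = 535.5.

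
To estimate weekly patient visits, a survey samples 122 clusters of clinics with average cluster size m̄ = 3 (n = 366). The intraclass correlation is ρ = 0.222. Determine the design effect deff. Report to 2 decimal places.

1.44

deff = 1 + (3 − 1)·0.222 = 1 + 0.444 = 1.444.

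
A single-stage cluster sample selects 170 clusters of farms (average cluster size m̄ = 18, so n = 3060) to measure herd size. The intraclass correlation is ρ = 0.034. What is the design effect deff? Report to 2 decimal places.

1.58

deff = 1 + (18 − 1)·0.034 = 1 + 0.578 = 1.578.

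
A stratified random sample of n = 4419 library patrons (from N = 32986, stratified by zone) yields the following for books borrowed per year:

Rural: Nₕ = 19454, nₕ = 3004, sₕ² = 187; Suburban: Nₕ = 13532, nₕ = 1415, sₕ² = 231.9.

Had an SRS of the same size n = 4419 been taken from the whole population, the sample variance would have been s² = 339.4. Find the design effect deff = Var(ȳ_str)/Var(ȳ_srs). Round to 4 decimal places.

Var(ȳ_str) = Σ Wₕ²(1−fₕ)sₕ²/nₕ with Wₕ = Nₕ/32986:
  Rural: (19454/32986)²·(1−3004/19454)·187/3004 = 0.018308686
  Suburban: (13532/32986)²·(1−1415/13532)·231.9/1415 = 0.02469688
  → Var(ȳ_str) = 0.043005566.
Var(ȳ_srs) = (1 − 4419/32986)·339.4/4419 = 0.066515493.
deff = 0.043005566 / 0.066515493 = 0.6465.

0.6465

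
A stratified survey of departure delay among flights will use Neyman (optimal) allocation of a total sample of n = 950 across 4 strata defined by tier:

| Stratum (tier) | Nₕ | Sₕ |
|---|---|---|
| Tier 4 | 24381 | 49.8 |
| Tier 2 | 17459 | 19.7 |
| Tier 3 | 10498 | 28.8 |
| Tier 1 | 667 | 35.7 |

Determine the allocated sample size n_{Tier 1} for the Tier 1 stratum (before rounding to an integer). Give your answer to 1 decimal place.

Neyman allocation: nₕ = n·NₕSₕ / Σⱼ NⱼSⱼ.
Σ NⱼSⱼ = 24381·49.8 + 17459·19.7 + 10498·28.8 + 667·35.7 = 1.8842704 × 10^6.
n_{Tier 1} = 950·667·35.7 / (1.8842704 × 10^6) = 12.0.

12.0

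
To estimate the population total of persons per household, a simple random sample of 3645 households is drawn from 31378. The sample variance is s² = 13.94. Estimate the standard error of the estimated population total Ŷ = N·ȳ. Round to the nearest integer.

1824

Var(Ŷ) = N²·Var(ȳ) = N²·(1 − n/N)·s²/n.
f = 3645/31378 = 0.11616419; Var(ȳ) = 0.88383581·13.94/3645 = 0.0033801567.
Var(Ŷ) = 31378² · 0.0033801567 = 3.3280309 × 10^6.
SE(Ŷ) = √(3.3280309 × 10^6) = 1824.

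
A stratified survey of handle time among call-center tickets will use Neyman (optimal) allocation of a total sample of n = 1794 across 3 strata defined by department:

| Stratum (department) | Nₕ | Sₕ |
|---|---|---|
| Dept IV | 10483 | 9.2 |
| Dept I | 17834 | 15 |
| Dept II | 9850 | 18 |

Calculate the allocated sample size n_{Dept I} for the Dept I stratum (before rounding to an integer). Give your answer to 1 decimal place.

886.7

Neyman allocation: nₕ = n·NₕSₕ / Σⱼ NⱼSⱼ.
Σ NⱼSⱼ = 10483·9.2 + 17834·15 + 9850·18 = 541253.6.
n_{Dept I} = 1794·17834·15 / 541253.6 = 886.7.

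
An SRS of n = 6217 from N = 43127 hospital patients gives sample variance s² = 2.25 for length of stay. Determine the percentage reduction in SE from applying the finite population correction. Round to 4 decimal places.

7.4881

f = n/N = 6217/43127 = 0.14415563.
SE_no-fpc = √(s²/n) = 0.019023956; SE_fpc = √((1−f)s²/n) = 0.017599415.
Ratio = √(1−f) = 0.92511857. Reduction = 100·(1 − 0.92511857) = 7.4881%.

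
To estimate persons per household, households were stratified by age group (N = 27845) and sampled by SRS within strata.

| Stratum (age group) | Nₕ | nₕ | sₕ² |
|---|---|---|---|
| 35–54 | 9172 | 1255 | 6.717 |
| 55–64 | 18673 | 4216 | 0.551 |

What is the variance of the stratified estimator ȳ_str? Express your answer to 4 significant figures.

Var(ȳ_str) = Σₕ Wₕ²(1 − fₕ)sₕ²/nₕ with Wₕ = Nₕ/N, N = 27845.
35–54: Wₕ = 0.32939486; term = 0.32939486²·(1 − 0.13682948)·6.717/1255 = 5.0125864 × 10^-4.
55–64: Wₕ = 0.67060514; term = 0.67060514²·(1 − 0.22578054)·0.551/4216 = 4.5503922 × 10^-5.
Sum = 5.4676256 × 10^-4.

5.468 × 10^-4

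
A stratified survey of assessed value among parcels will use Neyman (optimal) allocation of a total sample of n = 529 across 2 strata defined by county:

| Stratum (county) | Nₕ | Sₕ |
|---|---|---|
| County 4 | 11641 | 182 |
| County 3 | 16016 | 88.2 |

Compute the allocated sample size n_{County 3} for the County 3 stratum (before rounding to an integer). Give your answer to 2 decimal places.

Neyman allocation: nₕ = n·NₕSₕ / Σⱼ NⱼSⱼ.
Σ NⱼSⱼ = 11641·182 + 16016·88.2 = 3.5312732 × 10^6.
n_{County 3} = 529·16016·88.2 / (3.5312732 × 10^6) = 211.62.

211.62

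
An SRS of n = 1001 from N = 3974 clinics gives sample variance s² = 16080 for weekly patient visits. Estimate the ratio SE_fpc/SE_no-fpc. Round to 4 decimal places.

0.8649

f = n/N = 1001/3974 = 0.25188727.
SE_no-fpc = √(s²/n) = 4.007984; SE_fpc = √((1−f)s²/n) = 3.4666461.
Ratio = √(1−f) = 0.86493510.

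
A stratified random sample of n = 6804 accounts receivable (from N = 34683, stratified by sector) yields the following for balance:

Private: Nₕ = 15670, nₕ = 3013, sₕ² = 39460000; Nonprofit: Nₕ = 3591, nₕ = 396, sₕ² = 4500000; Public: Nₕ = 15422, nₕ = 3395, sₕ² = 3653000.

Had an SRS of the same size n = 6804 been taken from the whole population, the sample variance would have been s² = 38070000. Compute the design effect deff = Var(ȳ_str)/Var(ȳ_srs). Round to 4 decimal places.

Var(ȳ_str) = Σ Wₕ²(1−fₕ)sₕ²/nₕ with Wₕ = Nₕ/34683:
  Private: (15670/34683)²·(1−3013/15670)·39460000/3013 = 2159.3568
  Nonprofit: (3591/34683)²·(1−396/3591)·4500000/396 = 108.38527
  Public: (15422/34683)²·(1−3395/15422)·3653000/3395 = 165.91077
  → Var(ȳ_str) = 2433.6528.
Var(ȳ_srs) = (1 − 6804/34683)·38070000/6804 = 4497.5822.
deff = 2433.6528 / 4497.5822 = 0.5411.

0.5411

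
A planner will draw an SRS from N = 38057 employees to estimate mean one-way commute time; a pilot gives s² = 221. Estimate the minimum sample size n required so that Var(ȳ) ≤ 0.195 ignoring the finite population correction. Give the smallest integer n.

Without fpc, n₀ = s²/D = 221/0.195 = 1133.3333.
Rounding up, n = 1134.

1134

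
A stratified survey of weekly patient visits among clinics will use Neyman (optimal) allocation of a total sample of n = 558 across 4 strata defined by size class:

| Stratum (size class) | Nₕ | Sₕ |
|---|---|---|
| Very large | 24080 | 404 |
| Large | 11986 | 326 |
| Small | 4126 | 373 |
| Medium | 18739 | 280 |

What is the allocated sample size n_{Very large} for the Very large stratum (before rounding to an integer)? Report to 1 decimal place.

Neyman allocation: nₕ = n·NₕSₕ / Σⱼ NⱼSⱼ.
Σ NⱼSⱼ = 24080·404 + 11986·326 + 4126·373 + 18739·280 = 2.0421674 × 10^7.
n_{Very large} = 558·24080·404 / (2.0421674 × 10^7) = 265.8.

265.8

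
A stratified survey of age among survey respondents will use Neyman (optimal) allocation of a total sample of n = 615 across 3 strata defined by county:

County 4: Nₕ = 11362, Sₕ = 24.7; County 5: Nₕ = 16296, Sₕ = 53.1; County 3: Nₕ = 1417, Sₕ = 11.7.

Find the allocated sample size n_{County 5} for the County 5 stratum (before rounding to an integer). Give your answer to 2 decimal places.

457.77

Neyman allocation: nₕ = n·NₕSₕ / Σⱼ NⱼSⱼ.
Σ NⱼSⱼ = 11362·24.7 + 16296·53.1 + 1417·11.7 = 1.1625379 × 10^6.
n_{County 5} = 615·16296·53.1 / (1.1625379 × 10^6) = 457.77.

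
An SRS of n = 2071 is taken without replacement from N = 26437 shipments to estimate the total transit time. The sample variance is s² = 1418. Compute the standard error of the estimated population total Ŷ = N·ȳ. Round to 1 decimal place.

21001.3

Var(Ŷ) = N²·Var(ȳ) = N²·(1 − n/N)·s²/n.
f = 2071/26437 = 0.07833718; Var(ȳ) = 0.92166282·1418/2071 = 0.63105644.
Var(Ŷ) = 26437² · 0.63105644 = 4.4105479 × 10^8.
SE(Ŷ) = √(4.4105479 × 10^8) = 21001.3.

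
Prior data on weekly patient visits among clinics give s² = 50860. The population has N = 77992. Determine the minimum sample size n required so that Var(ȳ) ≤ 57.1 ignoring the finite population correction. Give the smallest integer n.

891

Without fpc, n₀ = s²/D = 50860/57.1 = 890.7180.
Rounding up, n = 891.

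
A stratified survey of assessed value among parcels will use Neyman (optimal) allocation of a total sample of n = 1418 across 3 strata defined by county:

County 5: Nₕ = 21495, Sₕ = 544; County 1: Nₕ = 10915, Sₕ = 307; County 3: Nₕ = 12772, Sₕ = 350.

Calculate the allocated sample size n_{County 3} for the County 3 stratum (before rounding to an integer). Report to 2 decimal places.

Neyman allocation: nₕ = n·NₕSₕ / Σⱼ NⱼSⱼ.
Σ NⱼSⱼ = 21495·544 + 10915·307 + 12772·350 = 1.9514385 × 10^7.
n_{County 3} = 1418·12772·350 / (1.9514385 × 10^7) = 324.82.

324.82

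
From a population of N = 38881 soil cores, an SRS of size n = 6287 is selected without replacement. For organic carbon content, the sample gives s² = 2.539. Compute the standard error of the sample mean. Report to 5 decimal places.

Under SRS without replacement, Var(ȳ) = (1 − f)·s²/n with f = n/N = 6287/38881 = 0.16169852.
Var(ȳ) = (1 − 0.16169852)·2.539/6287 = 0.83830148·4.0384921 × 10^-4 = 3.3854739 × 10^-4.
SE(ȳ) = √(3.3854739 × 10^-4) = 0.01840.

0.01840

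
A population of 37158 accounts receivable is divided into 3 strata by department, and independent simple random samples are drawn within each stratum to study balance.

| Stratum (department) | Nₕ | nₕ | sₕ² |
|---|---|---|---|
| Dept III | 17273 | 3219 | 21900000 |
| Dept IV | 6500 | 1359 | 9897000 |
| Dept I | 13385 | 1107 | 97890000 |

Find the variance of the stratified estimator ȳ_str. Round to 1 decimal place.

Var(ȳ_str) = Σₕ Wₕ²(1 − fₕ)sₕ²/nₕ with Wₕ = Nₕ/N, N = 37158.
Dept III: Wₕ = 0.46485279; term = 0.46485279²·(1 − 0.18636022)·21900000/3219 = 1196.1515.
Dept IV: Wₕ = 0.17492868; term = 0.17492868²·(1 − 0.20907692)·9897000/1359 = 176.25458.
Dept I: Wₕ = 0.36021853; term = 0.36021853²·(1 − 0.08270452)·97890000/1107 = 10525.241.
Sum = 11897.647.

11897.6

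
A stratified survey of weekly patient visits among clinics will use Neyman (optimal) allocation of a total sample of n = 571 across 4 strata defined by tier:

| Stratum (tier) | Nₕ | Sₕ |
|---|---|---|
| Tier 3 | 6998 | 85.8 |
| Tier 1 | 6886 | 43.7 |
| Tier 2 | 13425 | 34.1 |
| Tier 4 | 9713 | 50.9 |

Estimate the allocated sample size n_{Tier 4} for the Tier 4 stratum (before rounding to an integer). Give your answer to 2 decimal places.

152.30

Neyman allocation: nₕ = n·NₕSₕ / Σⱼ NⱼSⱼ.
Σ NⱼSⱼ = 6998·85.8 + 6886·43.7 + 13425·34.1 + 9713·50.9 = 1.8535308 × 10^6.
n_{Tier 4} = 571·9713·50.9 / (1.8535308 × 10^6) = 152.30.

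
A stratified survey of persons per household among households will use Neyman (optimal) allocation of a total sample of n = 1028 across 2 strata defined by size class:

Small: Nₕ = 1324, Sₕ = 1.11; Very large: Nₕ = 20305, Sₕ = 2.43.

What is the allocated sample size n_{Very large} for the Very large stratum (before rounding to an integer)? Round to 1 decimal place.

998.3

Neyman allocation: nₕ = n·NₕSₕ / Σⱼ NⱼSⱼ.
Σ NⱼSⱼ = 1324·1.11 + 20305·2.43 = 50810.79.
n_{Very large} = 1028·20305·2.43 / 50810.79 = 998.3.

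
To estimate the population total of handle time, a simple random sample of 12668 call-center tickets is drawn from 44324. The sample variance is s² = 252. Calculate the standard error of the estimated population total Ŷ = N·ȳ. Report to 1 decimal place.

Var(Ŷ) = N²·Var(ȳ) = N²·(1 − n/N)·s²/n.
f = 12668/44324 = 0.28580453; Var(ȳ) = 0.71419547·252/12668 = 0.014207235.
Var(Ŷ) = 44324² · 0.014207235 = 2.7911775 × 10^7.
SE(Ŷ) = √(2.7911775 × 10^7) = 5283.2.

5283.2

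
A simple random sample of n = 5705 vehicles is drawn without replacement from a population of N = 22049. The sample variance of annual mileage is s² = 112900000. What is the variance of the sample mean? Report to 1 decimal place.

14669.2

Under SRS without replacement, Var(ȳ) = (1 − f)·s²/n with f = n/N = 5705/22049 = 0.25874189.
Var(ȳ) = (1 − 0.25874189)·112900000/5705 = 0.74125811·19789.658 = 14669.245.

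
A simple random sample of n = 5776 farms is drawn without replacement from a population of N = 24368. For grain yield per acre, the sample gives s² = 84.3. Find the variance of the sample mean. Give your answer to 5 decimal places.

Under SRS without replacement, Var(ȳ) = (1 − f)·s²/n with f = n/N = 5776/24368 = 0.23703217.
Var(ȳ) = (1 − 0.23703217)·84.3/5776 = 0.76296783·0.014594875 = 0.01113542.

0.01114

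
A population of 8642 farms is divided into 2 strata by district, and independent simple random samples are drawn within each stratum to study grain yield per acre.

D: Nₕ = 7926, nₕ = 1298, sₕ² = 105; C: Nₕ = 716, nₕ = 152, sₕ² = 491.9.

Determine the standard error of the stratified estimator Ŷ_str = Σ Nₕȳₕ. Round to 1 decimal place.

Var(Ŷ_str) = Σₕ Nₕ²(1 − fₕ)sₕ²/nₕ.
D: 7926²·(1 − 1298/7926)·105/1298 = 4.2496305 × 10^6.
C: 716²·(1 − 152/716)·491.9/152 = 1.3068489 × 10^6.
Sum = 5.5564794 × 10^6.
SE = √(5.5564794 × 10^6) = 2357.2.

2357.2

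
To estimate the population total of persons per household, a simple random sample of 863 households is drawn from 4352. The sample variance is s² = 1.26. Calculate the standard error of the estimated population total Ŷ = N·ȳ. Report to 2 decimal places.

148.89

Var(Ŷ) = N²·Var(ȳ) = N²·(1 − n/N)·s²/n.
f = 863/4352 = 0.19829963; Var(ȳ) = 0.80170037·1.26/863 = 0.0011705011.
Var(Ŷ) = 4352² · 0.0011705011 = 22169.178.
SE(Ŷ) = √(22169.178) = 148.89.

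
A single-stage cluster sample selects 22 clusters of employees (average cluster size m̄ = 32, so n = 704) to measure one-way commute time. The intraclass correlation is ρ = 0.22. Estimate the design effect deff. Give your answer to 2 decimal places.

7.82

deff = 1 + (32 − 1)·0.22 = 1 + 6.82 = 7.82.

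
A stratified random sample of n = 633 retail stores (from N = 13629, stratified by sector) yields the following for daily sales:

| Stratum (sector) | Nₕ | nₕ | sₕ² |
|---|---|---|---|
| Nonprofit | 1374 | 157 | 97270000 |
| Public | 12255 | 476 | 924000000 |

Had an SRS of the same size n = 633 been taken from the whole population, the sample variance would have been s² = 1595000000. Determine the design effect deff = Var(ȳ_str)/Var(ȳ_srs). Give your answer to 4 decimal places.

Var(ȳ_str) = Σ Wₕ²(1−fₕ)sₕ²/nₕ with Wₕ = Nₕ/13629:
  Nonprofit: (1374/13629)²·(1−157/1374)·97270000/157 = 5577.3589
  Public: (12255/13629)²·(1−476/12255)·924000000/476 = 1.5085467 × 10^6
  → Var(ȳ_str) = 1.5141241 × 10^6.
Var(ȳ_srs) = (1 − 633/13629)·1595000000/633 = 2.4027174 × 10^6.
deff = (1.5141241 × 10^6) / (2.4027174 × 10^6) = 0.6302.

0.6302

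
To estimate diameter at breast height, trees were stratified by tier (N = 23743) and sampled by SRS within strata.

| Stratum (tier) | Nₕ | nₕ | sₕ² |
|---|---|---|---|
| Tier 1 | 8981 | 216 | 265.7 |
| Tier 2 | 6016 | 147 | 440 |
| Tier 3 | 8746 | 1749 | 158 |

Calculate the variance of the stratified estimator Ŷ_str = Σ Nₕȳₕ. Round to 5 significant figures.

2.0804 × 10^8

Var(Ŷ_str) = Σₕ Nₕ²(1 − fₕ)sₕ²/nₕ.
Tier 1: 8981²·(1 − 216/8981)·265.7/216 = 9.6831001 × 10^7.
Tier 2: 6016²·(1 − 147/6016)·440/147 = 1.0568352 × 10^8.
Tier 3: 8746²·(1 − 1749/8746)·158/1749 = 5.5282621 × 10^6.
Sum = 2.0804278 × 10^8.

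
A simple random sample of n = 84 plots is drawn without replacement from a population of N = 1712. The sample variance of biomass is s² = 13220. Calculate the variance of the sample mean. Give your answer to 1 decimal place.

149.7

Under SRS without replacement, Var(ȳ) = (1 − f)·s²/n with f = n/N = 84/1712 = 0.04906542.
Var(ȳ) = (1 − 0.04906542)·13220/84 = 0.95093458·157.38095 = 149.65899.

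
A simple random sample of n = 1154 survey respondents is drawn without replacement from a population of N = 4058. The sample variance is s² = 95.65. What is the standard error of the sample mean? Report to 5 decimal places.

Under SRS without replacement, Var(ȳ) = (1 − f)·s²/n with f = n/N = 1154/4058 = 0.28437654.
Var(ȳ) = (1 − 0.28437654)·95.65/1154 = 0.71562346·0.082885615 = 0.059314891.
SE(ȳ) = √(0.059314891) = 0.24355.

0.24355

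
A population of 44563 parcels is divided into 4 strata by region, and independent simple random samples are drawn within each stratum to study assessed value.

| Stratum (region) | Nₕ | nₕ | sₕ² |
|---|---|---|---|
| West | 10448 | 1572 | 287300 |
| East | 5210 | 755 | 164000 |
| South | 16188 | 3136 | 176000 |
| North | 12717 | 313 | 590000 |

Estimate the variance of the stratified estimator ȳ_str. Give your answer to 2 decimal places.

Var(ȳ_str) = Σₕ Wₕ²(1 − fₕ)sₕ²/nₕ with Wₕ = Nₕ/N, N = 44563.
West: Wₕ = 0.23445459; term = 0.23445459²·(1 − 0.15045942)·287300/1572 = 8.5346301.
East: Wₕ = 0.11691313; term = 0.11691313²·(1 − 0.14491363)·164000/755 = 2.5388292.
South: Wₕ = 0.36326100; term = 0.36326100²·(1 − 0.19372375)·176000/3136 = 5.9711507.
North: Wₕ = 0.28537127; term = 0.28537127²·(1 − 0.02461272)·590000/313 = 149.72877.
Sum = 166.77338.

166.77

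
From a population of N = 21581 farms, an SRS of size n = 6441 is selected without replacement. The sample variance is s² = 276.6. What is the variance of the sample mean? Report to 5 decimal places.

Under SRS without replacement, Var(ȳ) = (1 − f)·s²/n with f = n/N = 6441/21581 = 0.29845698.
Var(ȳ) = (1 − 0.29845698)·276.6/6441 = 0.70154302·0.042943642 = 0.030126813.

0.03013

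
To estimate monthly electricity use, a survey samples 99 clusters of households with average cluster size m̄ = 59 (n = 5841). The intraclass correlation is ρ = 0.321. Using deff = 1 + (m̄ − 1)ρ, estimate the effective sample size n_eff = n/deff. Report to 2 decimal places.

deff = 1 + (59 − 1)·0.321 = 1 + 18.618 = 19.618.
n_eff = 5841 / 19.618 = 297.74.

297.74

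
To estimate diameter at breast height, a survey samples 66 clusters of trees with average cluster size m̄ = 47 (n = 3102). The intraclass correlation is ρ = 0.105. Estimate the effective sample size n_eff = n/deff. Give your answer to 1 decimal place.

deff = 1 + (47 − 1)·0.105 = 1 + 4.83 = 5.83.
n_eff = 3102 / 5.83 = 532.1.

532.1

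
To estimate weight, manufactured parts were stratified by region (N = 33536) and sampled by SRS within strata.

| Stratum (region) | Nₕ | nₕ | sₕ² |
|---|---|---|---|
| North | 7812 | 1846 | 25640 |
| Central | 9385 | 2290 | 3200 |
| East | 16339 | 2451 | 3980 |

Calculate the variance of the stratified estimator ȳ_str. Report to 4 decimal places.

Var(ȳ_str) = Σₕ Wₕ²(1 − fₕ)sₕ²/nₕ with Wₕ = Nₕ/N, N = 33536.
North: Wₕ = 0.23294370; term = 0.23294370²·(1 − 0.23630312)·25640/1846 = 0.57558476.
Central: Wₕ = 0.27984852; term = 0.27984852²·(1 − 0.24400639)·3200/2290 = 0.082732977.
East: Wₕ = 0.48720778; term = 0.48720778²·(1 − 0.15000918)·3980/2451 = 0.32762906.
Sum = 0.9859468.

0.9859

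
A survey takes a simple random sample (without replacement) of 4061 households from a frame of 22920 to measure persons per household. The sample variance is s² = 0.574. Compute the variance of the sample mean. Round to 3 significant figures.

1.16 × 10^-4

Under SRS without replacement, Var(ȳ) = (1 − f)·s²/n with f = n/N = 4061/22920 = 0.17718150.
Var(ȳ) = (1 − 0.17718150)·0.574/4061 = 0.82281850·1.413445 × 10^-4 = 1.1630087 × 10^-4.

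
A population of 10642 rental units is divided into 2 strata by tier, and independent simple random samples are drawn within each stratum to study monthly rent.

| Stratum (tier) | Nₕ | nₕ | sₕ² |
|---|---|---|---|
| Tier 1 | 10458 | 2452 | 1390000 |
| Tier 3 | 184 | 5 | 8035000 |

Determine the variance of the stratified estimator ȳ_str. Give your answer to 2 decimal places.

886.44

Var(ȳ_str) = Σₕ Wₕ²(1 − fₕ)sₕ²/nₕ with Wₕ = Nₕ/N, N = 10642.
Tier 1: Wₕ = 0.98271002; term = 0.98271002²·(1 − 0.23446166)·1390000/2452 = 419.09458.
Tier 3: Wₕ = 0.01728998; term = 0.01728998²·(1 − 0.02717391)·8035000/5 = 467.34782.
Sum = 886.4424.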